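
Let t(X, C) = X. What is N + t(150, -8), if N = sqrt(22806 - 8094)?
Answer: 150 + 2*sqrt(3678) ≈ 271.29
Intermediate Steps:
N = 2*sqrt(3678) (N = sqrt(14712) = 2*sqrt(3678) ≈ 121.29)
N + t(150, -8) = 2*sqrt(3678) + 150 = 150 + 2*sqrt(3678)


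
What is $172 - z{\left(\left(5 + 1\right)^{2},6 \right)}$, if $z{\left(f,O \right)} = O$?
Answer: $166$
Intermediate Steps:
$172 - z{\left(\left(5 + 1\right)^{2},6 \right)} = 172 - 6 = 166$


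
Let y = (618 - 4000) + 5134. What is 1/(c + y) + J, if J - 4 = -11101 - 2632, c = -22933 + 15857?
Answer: -73093197/5324 ≈ -13729.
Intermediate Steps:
y = 1752 (y = -3382 + 5134 = 1752)
c = -7076
J = -13729 (J = 4 + (-11101 - 2632) = 4 - 13733 = -13729)
1/(c + y) + J = 1/(-7076 + 1752) - 13729 = 1/(-5324) - 13729 = -1/5324 - 13729 = -73093197/5324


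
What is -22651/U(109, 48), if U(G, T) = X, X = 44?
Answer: -22651/44 ≈ -514.79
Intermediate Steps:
U(G, T) = 44
-22651/U(109, 48) = -22651/44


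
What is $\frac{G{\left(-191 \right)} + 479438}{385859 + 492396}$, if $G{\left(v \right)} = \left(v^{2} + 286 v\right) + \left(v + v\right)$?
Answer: $\frac{460911}{878255} \approx 0.5248$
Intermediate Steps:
$G{\left(v \right)} = v^{2} + 288 v$ ($G{\left(v \right)} = \left(v^{2} + 286 v\right) + 2 v = v^{2} + 288 v$)
$\frac{G{\left(-191 \right)} + 479438}{385859 + 492396} = \frac{- 191 \left(288 - 191\right) + 479438}{385859 + 492396} = \frac{\left(-191\right) 97 + 479438}{878255} = \left(-18527 + 479438\right) \frac{1}{878255} = 460911 \cdot \frac{1}{878255} = \frac{460911}{878255}$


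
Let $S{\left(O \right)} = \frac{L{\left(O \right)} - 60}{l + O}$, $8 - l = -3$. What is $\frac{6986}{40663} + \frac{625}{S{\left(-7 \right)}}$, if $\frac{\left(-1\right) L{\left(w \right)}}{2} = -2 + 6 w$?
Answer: $\frac{3637611}{40663} \approx 89.458$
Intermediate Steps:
$l = 11$ ($l = 8 - -3 = 8 + 3 = 11$)
$L{\left(w \right)} = 4 - 12 w$ ($L{\left(w \right)} = - 2 \left(-2 + 6 w\right) = 4 - 12 w$)
$S{\left(O \right)} = \frac{-56 - 12 O}{11 + O}$ ($S{\left(O \right)} = \frac{\left(4 - 12 O\right) - 60}{11 + O} = \frac{-56 - 12 O}{11 + O}$)
$\frac{6986}{40663} + \frac{625}{S{\left(-7 \right)}} = \frac{6986}{40663} + \frac{625}{4 \frac{1}{11 - 7} \left(-14 - -21\right)} = 6986 \cdot \frac{1}{40663} + \frac{625}{4 \cdot \frac{1}{4} \left(-14 + 21\right)} = \frac{998}{5809} + \frac{625}{4 \cdot \frac{1}{4} \cdot 7} = \frac{998}{5809} + \frac{625}{7} = \frac{3637611}{40663}$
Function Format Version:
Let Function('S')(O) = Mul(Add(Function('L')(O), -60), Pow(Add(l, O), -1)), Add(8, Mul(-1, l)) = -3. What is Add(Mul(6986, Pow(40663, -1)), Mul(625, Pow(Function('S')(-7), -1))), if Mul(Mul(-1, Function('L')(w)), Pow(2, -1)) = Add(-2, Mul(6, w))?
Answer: Rational(3637611, 40663) ≈ 89.458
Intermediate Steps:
l = 11 (l = Add(8, Mul(-1, -3)) = Add(8, 3) = 11)
Function('L')(w) = Add(4, Mul(-12, w)) (Function('L')(w) = Mul(-2, Add(-2, Mul(6, w))) = Add(4, Mul(-12, w)))
Function('S')(O) = Mul(Pow(Add(11, O), -1), Add(-56, Mul(-12, O))) (Function('S')(O) = Mul(Add(Add(4, Mul(-12, O)), -60), Pow(Add(11, O), -1)) = Mul(Add(-56, Mul(-12, O)), Pow(Add(11, O), -1)) = Mul(Pow(Add(11, O), -1), Add(-56, Mul(-12, O))))
Add(Mul(6986, Pow(40663, -1)), Mul(625, Pow(Function('S')(-7), -1))) = Add(Mul(6986, Pow(40663, -1)), Mul(625, Pow(Mul(4, Pow(Add(11, -7), -1), Add(-14, Mul(-3, -7))), -1))) = Add(Mul(6986, Rational(1, 40663)), Mul(625, Pow(Mul(4, Pow(4, -1), Add(-14, 21)), -1))) = Add(Rational(998, 5809), Mul(625, Pow(Mul(4, Rational(1, 4), 7), -1))) = Add(Rational(998, 5809), Mul(625, Pow(7, -1))) = Add(Rational(998, 5809), Mul(625, Rational(1, 7))) = Add(Rational(998, 5809), Rational(625, 7)) = Rational(3637611, 40663)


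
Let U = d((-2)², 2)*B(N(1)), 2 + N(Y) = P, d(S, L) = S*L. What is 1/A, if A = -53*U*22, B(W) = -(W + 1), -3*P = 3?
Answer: -1/18656 ≈ -5.3602e-5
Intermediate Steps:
P = -1 (P = -⅓*3 = -1)
d(S, L) = L*S
N(Y) = -3 (N(Y) = -2 - 1 = -3)
B(W) = -1 - W (B(W) = -(1 + W) = -1 - W)
U = 16 (U = (2*(-2)²)*(-1 - 1*(-3)) = (2*4)*(-1 + 3) = 8*2 = 16)
A = -18656 (A = -53*16*22 = -848*22 = -18656)
1/A = 1/(-18656) = -1/18656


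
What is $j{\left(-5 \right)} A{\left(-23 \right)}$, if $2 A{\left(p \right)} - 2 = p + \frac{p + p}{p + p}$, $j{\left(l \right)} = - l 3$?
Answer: $-150$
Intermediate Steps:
$j{\left(l \right)} = - 3 l$
$A{\left(p \right)} = \frac{3}{2} + \frac{p}{2}$ ($A{\left(p \right)} = 1 + \frac{p + \frac{p + p}{p + p}}{2} = 1 + \frac{p + \frac{2 p}{2 p}}{2} = 1 + \frac{p + 2 p \frac{1}{2 p}}{2} = 1 + \frac{p + 1}{2} = 1 + \frac{1 + p}{2} = 1 + \left(\frac{1}{2} + \frac{p}{2}\right) = \frac{3}{2} + \frac{p}{2}$)
$j{\left(-5 \right)} A{\left(-23 \right)} = \left(-3\right) \left(-5\right) \left(\frac{3}{2} + \frac{1}{2} \left(-23\right)\right) = 15 \left(\frac{3}{2} - \frac{23}{2}\right) = 15 \left(-10\right) = -150$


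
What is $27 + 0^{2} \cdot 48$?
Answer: $27$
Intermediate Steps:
$27 + 0^{2} \cdot 48 = 27 + 0 \cdot 48 = 27 + 0 = 27$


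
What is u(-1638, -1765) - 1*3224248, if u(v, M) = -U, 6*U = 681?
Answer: -6448723/2 ≈ -3.2244e+6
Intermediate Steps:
U = 227/2 (U = (⅙)*681 = 227/2 ≈ 113.50)
u(v, M) = -227/2 (u(v, M) = -1*227/2 = -227/2)
u(-1638, -1765) - 1*3224248 = -227/2 - 1*3224248 = -227/2 - 3224248 = -6448723/2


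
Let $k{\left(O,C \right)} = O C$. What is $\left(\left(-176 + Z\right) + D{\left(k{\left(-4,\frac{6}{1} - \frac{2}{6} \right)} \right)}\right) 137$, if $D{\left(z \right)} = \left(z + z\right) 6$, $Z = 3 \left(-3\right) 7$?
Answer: $-70007$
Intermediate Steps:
$k{\left(O,C \right)} = C O$
$Z = -63$ ($Z = \left(-9\right) 7 = -63$)
$D{\left(z \right)} = 12 z$ ($D{\left(z \right)} = 2 z 6 = 12 z$)
$\left(\left(-176 + Z\right) + D{\left(k{\left(-4,\frac{6}{1} - \frac{2}{6} \right)} \right)}\right) 137 = \left(\left(-176 - 63\right) + 12 \left(\frac{6}{1} - \frac{2}{6}\right) \left(-4\right)\right) 137 = \left(-239 + 12 \left(6 \cdot 1 - \frac{1}{3}\right) \left(-4\right)\right) 137 = \left(-239 + 12 \left(6 - \frac{1}{3}\right) \left(-4\right)\right) 137 = \left(-239 + 12 \cdot \frac{17}{3} \left(-4\right)\right) 137 = \left(-239 + 12 \left(- \frac{68}{3}\right)\right) 137 = \left(-239 - 272\right) 137 = \left(-511\right) 137 = -70007$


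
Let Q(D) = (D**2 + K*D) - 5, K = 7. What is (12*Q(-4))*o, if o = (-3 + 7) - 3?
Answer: -204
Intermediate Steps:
o = 1 (o = 4 - 3 = 1)
Q(D) = -5 + D**2 + 7*D (Q(D) = (D**2 + 7*D) - 5 = -5 + D**2 + 7*D)
(12*Q(-4))*o = (12*(-5 + (-4)**2 + 7*(-4)))*1 = (12*(-5 + 16 - 28))*1 = (12*(-17))*1 = -204*1 = -204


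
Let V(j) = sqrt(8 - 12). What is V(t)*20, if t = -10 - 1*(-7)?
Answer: 40*I ≈ 40.0*I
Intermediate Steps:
t = -3 (t = -10 + 7 = -3)
V(j) = 2*I (V(j) = sqrt(-4) = 2*I)
V(t)*20 = (2*I)*20 = 40*I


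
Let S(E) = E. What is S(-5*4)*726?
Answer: -14520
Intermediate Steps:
S(-5*4)*726 = -5*4*726 = -20*726 = -14520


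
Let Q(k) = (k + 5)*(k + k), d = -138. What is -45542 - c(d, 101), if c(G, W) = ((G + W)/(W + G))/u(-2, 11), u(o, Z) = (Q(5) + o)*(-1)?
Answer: -4463115/98 ≈ -45542.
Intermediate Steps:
Q(k) = 2*k*(5 + k) (Q(k) = (5 + k)*(2*k) = 2*k*(5 + k))
u(o, Z) = -100 - o (u(o, Z) = (2*5*(5 + 5) + o)*(-1) = (2*5*10 + o)*(-1) = (100 + o)*(-1) = -100 - o)
c(G, W) = -1/98 (c(G, W) = ((G + W)/(W + G))/(-100 - 1*(-2)) = ((G + W)/(G + W))/(-100 + 2) = 1/(-98) = 1*(-1/98) = -1/98)
-45542 - c(d, 101) = -45542 - 1*(-1/98) = -45542 + 1/98 = -4463115/98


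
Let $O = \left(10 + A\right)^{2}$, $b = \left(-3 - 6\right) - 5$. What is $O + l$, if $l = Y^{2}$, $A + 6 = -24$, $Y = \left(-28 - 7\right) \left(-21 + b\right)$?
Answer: $1501025$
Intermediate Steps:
$b = -14$ ($b = -9 - 5 = -14$)
$Y = 1225$ ($Y = \left(-28 - 7\right) \left(-21 - 14\right) = \left(-35\right) \left(-35\right) = 1225$)
$A = -30$ ($A = -6 - 24 = -30$)
$l = 1500625$ ($l = 1225^{2} = 1500625$)
$O = 400$ ($O = \left(10 - 30\right)^{2} = \left(-20\right)^{2} = 400$)
$O + l = 400 + 1500625 = 1501025$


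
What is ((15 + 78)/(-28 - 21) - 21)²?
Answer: 1258884/2401 ≈ 524.32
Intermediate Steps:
((15 + 78)/(-28 - 21) - 21)² = (93/(-49) - 21)² = (93*(-1/49) - 21)² = (-93/49 - 21)² = (-1122/49)² = 1258884/2401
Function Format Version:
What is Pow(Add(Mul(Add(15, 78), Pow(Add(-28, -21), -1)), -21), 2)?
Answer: Rational(1258884, 2401) ≈ 524.32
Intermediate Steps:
Pow(Add(Mul(Add(15, 78), Pow(Add(-28, -21), -1)), -21), 2) = Pow(Add(Mul(93, Pow(-49, -1)), -21), 2) = Pow(Add(Mul(93, Rational(-1, 49)), -21), 2) = Pow(Add(Rational(-93, 49), -21), 2) = Pow(Rational(-1122, 49), 2) = Rational(1258884, 2401)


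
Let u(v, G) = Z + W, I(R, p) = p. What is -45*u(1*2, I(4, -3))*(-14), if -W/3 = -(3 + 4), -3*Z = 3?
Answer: 12600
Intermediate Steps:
Z = -1 (Z = -1/3*3 = -1)
W = 21 (W = -(-3)*(3 + 4) = -(-3)*7 = -3*(-7) = 21)
u(v, G) = 20 (u(v, G) = -1 + 21 = 20)
-45*u(1*2, I(4, -3))*(-14) = -45*20*(-14) = -900*(-14) = 12600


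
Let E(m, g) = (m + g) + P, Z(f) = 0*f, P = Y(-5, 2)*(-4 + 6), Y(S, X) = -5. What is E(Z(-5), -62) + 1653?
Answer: 1581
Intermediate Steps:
P = -10 (P = -5*(-4 + 6) = -5*2 = -10)
Z(f) = 0
E(m, g) = -10 + g + m (E(m, g) = (m + g) - 10 = (g + m) - 10 = -10 + g + m)
E(Z(-5), -62) + 1653 = (-10 - 62 + 0) + 1653 = -72 + 1653 = 1581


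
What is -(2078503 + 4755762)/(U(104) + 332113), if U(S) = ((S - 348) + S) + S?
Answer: -6834265/332077 ≈ -20.580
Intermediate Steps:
U(S) = -348 + 3*S (U(S) = ((-348 + S) + S) + S = (-348 + 2*S) + S = -348 + 3*S)
-(2078503 + 4755762)/(U(104) + 332113) = -(2078503 + 4755762)/((-348 + 3*104) + 332113) = -6834265/((-348 + 312) + 332113) = -6834265/(-36 + 332113) = -6834265/332077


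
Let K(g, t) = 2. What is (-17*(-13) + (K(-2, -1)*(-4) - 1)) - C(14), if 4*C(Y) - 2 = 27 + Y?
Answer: 805/4 ≈ 201.25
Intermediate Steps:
C(Y) = 29/4 + Y/4 (C(Y) = ½ + (27 + Y)/4 = ½ + (27/4 + Y/4) = 29/4 + Y/4)
(-17*(-13) + (K(-2, -1)*(-4) - 1)) - C(14) = (-17*(-13) + (2*(-4) - 1)) - (29/4 + (¼)*14) = (221 + (-8 - 1)) - (29/4 + 7/2) = (221 - 9) - 1*43/4 = 212 - 43/4 = 805/4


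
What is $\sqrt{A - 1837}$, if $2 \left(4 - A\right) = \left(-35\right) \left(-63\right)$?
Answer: $\frac{i \sqrt{11742}}{2} \approx 54.18 i$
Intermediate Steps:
$A = - \frac{2197}{2}$ ($A = 4 - \frac{\left(-35\right) \left(-63\right)}{2} = 4 - \frac{2205}{2} = - \frac{2197}{2} \approx -1098.5$)
$\sqrt{A - 1837} = \sqrt{- \frac{2197}{2} - 1837} = \sqrt{- \frac{5871}{2}} = \frac{i \sqrt{11742}}{2}$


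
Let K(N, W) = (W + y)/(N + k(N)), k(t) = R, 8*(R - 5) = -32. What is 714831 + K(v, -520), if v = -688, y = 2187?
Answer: 491087230/687 ≈ 7.1483e+5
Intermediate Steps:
R = 1 (R = 5 + (⅛)*(-32) = 5 - 4 = 1)
k(t) = 1
K(N, W) = (2187 + W)/(1 + N) (K(N, W) = (W + 2187)/(N + 1) = (2187 + W)/(1 + N))
714831 + K(v, -520) = 714831 + (2187 - 520)/(1 - 688) = 714831 + 1667/(-687) = 714831 - 1/687*1667 = 714831 - 1667/687 = 491087230/687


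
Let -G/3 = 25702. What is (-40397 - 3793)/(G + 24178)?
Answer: 22095/26464 ≈ 0.83491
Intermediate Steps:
G = -77106 (G = -3*25702 = -77106)
(-40397 - 3793)/(G + 24178) = (-40397 - 3793)/(-77106 + 24178) = -44190/(-52928) = -44190*(-1/52928) = 22095/26464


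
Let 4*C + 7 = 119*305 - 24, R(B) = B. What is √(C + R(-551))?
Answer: √8515 ≈ 92.277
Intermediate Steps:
C = 9066 (C = -7/4 + (119*305 - 24)/4 = -7/4 + (36295 - 24)/4 = -7/4 + (¼)*36271 = -7/4 + 36271/4 = 9066)
√(C + R(-551)) = √(9066 - 551) = √8515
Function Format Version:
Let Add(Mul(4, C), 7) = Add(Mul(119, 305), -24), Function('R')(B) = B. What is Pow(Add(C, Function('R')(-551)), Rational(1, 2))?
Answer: Pow(8515, Rational(1, 2)) ≈ 92.277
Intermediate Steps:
C = 9066 (C = Add(Rational(-7, 4), Mul(Rational(1, 4), Add(Mul(119, 305), -24))) = Add(Rational(-7, 4), Mul(Rational(1, 4), Add(36295, -24))) = Add(Rational(-7, 4), Mul(Rational(1, 4), 36271)) = Add(Rational(-7, 4), Rational(36271, 4)) = 9066)
Pow(Add(C, Function('R')(-551)), Rational(1, 2)) = Pow(Add(9066, -551), Rational(1, 2)) = Pow(8515, Rational(1, 2))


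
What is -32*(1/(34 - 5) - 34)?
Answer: 31520/29 ≈ 1086.9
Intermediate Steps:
-32*(1/(34 - 5) - 34) = -32*(1/29 - 34) = -32*(-985/29) = 31520/29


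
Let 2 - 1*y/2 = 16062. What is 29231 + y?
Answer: -2889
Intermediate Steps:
y = -32120 (y = 4 - 2*16062 = 4 - 32124 = -32120)
29231 + y = 29231 - 32120 = -2889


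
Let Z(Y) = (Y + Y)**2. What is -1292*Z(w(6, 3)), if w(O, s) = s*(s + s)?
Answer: -1674432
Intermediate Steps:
w(O, s) = 2*s**2 (w(O, s) = s*(2*s) = 2*s**2)
Z(Y) = 4*Y**2 (Z(Y) = (2*Y)**2 = 4*Y**2)
-1292*Z(w(6, 3)) = -5168*(2*3**2)**2 = -5168*(2*9)**2 = -5168*18**2 = -5168*324 = -1292*1296 = -1674432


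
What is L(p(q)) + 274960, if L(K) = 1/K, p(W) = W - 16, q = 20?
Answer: 1099841/4 ≈ 2.7496e+5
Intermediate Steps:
p(W) = -16 + W
L(p(q)) + 274960 = 1/(-16 + 20) + 274960 = 1/4 + 274960 = ¼ + 274960 = 1099841/4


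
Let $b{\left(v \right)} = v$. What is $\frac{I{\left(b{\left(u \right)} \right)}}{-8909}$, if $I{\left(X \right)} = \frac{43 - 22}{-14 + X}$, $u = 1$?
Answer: $\frac{21}{115817} \approx 0.00018132$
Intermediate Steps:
$I{\left(X \right)} = \frac{21}{-14 + X}$
$\frac{I{\left(b{\left(u \right)} \right)}}{-8909} = \frac{21 \frac{1}{-14 + 1}}{-8909} = \frac{21}{-13} \left(- \frac{1}{8909}\right) = 21 \left(- \frac{1}{13}\right) \left(- \frac{1}{8909}\right) = \left(- \frac{21}{13}\right) \left(- \frac{1}{8909}\right) = \frac{21}{115817}$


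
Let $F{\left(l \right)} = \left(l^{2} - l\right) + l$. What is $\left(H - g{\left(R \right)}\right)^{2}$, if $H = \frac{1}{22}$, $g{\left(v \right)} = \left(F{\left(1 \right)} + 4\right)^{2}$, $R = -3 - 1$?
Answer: $\frac{301401}{484} \approx 622.73$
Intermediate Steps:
$F{\left(l \right)} = l^{2}$
$R = -4$
$g{\left(v \right)} = 25$ ($g{\left(v \right)} = \left(1^{2} + 4\right)^{2} = \left(1 + 4\right)^{2} = 5^{2} = 25$)
$H = \frac{1}{22} \approx 0.045455$
$\left(H - g{\left(R \right)}\right)^{2} = \left(\frac{1}{22} - 25\right)^{2} = \left(- \frac{549}{22}\right)^{2} = \frac{301401}{484}$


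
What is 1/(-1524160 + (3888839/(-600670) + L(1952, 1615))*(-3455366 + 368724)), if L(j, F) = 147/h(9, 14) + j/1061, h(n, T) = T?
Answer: -318655435/6254945721666116 ≈ -5.0945e-8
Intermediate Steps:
L(j, F) = 21/2 + j/1061 (L(j, F) = 147/14 + j/1061 = 147*(1/14) + j*(1/1061) = 21/2 + j/1061)
1/(-1524160 + (3888839/(-600670) + L(1952, 1615))*(-3455366 + 368724)) = 1/(-1524160 + (3888839/(-600670) + (21/2 + (1/1061)*1952))*(-3455366 + 368724)) = 1/(-1524160 + (3888839*(-1/600670) + (21/2 + 1952/1061))*(-3086642)) = 1/(-1524160 + (-3888839/600670 + 26185/2122)*(-3086642)) = 1/(-1524160 + (1869106898/318655435)*(-3086642)) = 1/(-1524160 - 5769263853856516/318655435) = 1/(-6254945721666116/318655435) = -318655435/6254945721666116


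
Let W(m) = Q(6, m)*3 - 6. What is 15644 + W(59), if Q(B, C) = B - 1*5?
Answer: 15641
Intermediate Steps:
Q(B, C) = -5 + B (Q(B, C) = B - 5 = -5 + B)
W(m) = -3 (W(m) = (-5 + 6)*3 - 6 = 1*3 - 6 = 3 - 6 = -3)
15644 + W(59) = 15644 - 3 = 15641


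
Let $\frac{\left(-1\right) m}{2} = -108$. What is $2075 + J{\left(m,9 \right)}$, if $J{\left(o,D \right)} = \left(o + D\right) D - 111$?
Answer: $3989$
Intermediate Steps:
$m = 216$ ($m = \left(-2\right) \left(-108\right) = 216$)
$J{\left(o,D \right)} = -111 + D \left(D + o\right)$ ($J{\left(o,D \right)} = \left(D + o\right) D - 111 = D \left(D + o\right) - 111 = -111 + D \left(D + o\right)$)
$2075 + J{\left(m,9 \right)} = 2075 + \left(-111 + 9^{2} + 9 \cdot 216\right) = 2075 + \left(-111 + 81 + 1944\right) = 2075 + 1914 = 3989$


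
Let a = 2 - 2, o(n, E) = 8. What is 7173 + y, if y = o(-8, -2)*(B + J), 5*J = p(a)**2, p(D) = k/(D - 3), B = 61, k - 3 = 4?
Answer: 345137/45 ≈ 7669.7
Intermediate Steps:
k = 7 (k = 3 + 4 = 7)
a = 0
p(D) = 7/(-3 + D) (p(D) = 7/(D - 3) = 7/(-3 + D))
J = 49/45 (J = (7/(-3 + 0))**2/5 = (7/(-3))**2/5 = (7*(-1/3))**2/5 = (-7/3)**2/5 = (1/5)*(49/9) = 49/45 ≈ 1.0889)
y = 22352/45 (y = 8*(61 + 49/45) = 8*(2794/45) = 22352/45 ≈ 496.71)
7173 + y = 7173 + 22352/45 = 345137/45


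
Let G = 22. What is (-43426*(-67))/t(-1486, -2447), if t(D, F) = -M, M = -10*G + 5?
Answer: 2909542/215 ≈ 13533.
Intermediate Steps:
M = -215 (M = -10*22 + 5 = -220 + 5 = -215)
t(D, F) = 215 (t(D, F) = -1*(-215) = 215)
(-43426*(-67))/t(-1486, -2447) = -43426*(-67)/215 = 2909542*(1/215) = 2909542/215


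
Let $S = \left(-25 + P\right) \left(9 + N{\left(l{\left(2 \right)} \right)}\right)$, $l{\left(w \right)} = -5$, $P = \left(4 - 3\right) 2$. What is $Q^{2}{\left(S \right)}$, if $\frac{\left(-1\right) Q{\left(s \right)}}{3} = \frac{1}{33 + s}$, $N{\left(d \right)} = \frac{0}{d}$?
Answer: $\frac{1}{3364} \approx 0.00029727$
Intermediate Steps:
$P = 2$ ($P = 1 \cdot 2 = 2$)
$N{\left(d \right)} = 0$
$S = -207$ ($S = \left(-25 + 2\right) \left(9 + 0\right) = \left(-23\right) 9 = -207$)
$Q{\left(s \right)} = - \frac{3}{33 + s}$
$Q^{2}{\left(S \right)} = \left(- \frac{3}{33 - 207}\right)^{2} = \left(- \frac{3}{-174}\right)^{2} = \left(\left(-3\right) \left(- \frac{1}{174}\right)\right)^{2} = \left(\frac{1}{58}\right)^{2} = \frac{1}{3364}$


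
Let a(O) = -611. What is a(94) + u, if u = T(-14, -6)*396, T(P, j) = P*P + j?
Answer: 74629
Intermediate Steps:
T(P, j) = j + P**2 (T(P, j) = P**2 + j = j + P**2)
u = 75240 (u = (-6 + (-14)**2)*396 = (-6 + 196)*396 = 190*396 = 75240)
a(94) + u = -611 + 75240 = 74629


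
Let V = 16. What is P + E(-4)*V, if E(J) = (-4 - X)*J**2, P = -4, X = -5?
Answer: 252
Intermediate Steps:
E(J) = J**2 (E(J) = (-4 - 1*(-5))*J**2 = (-4 + 5)*J**2 = 1*J**2 = J**2)
P + E(-4)*V = -4 + (-4)**2*16 = -4 + 16*16 = -4 + 256 = 252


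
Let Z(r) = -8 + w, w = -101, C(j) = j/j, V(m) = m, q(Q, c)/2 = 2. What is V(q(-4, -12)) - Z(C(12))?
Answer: 113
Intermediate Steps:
q(Q, c) = 4 (q(Q, c) = 2*2 = 4)
C(j) = 1
Z(r) = -109 (Z(r) = -8 - 101 = -109)
V(q(-4, -12)) - Z(C(12)) = 4 - 1*(-109) = 4 + 109 = 113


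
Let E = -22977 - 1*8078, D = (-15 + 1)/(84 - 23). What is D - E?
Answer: 1894341/61 ≈ 31055.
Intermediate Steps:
D = -14/61 ≈ -0.22951
E = -31055 (E = -22977 - 8078 = -31055)
D - E = -14/61 - 1*(-31055) = -14/61 + 31055 = 1894341/61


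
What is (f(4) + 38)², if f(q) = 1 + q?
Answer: 1849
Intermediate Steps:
(f(4) + 38)² = ((1 + 4) + 38)² = (5 + 38)² = 43² = 1849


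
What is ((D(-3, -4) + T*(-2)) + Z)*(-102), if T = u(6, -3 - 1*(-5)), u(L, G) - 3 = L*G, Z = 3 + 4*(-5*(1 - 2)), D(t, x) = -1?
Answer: 816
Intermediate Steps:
Z = 23 (Z = 3 + 4*(-5*(-1)) = 3 + 4*5 = 3 + 20 = 23)
u(L, G) = 3 + G*L (u(L, G) = 3 + L*G = 3 + G*L)
T = 15 (T = 3 + (-3 - 1*(-5))*6 = 3 + (-3 + 5)*6 = 3 + 2*6 = 3 + 12 = 15)
((D(-3, -4) + T*(-2)) + Z)*(-102) = ((-1 + 15*(-2)) + 23)*(-102) = ((-1 - 30) + 23)*(-102) = (-31 + 23)*(-102) = -8*(-102) = 816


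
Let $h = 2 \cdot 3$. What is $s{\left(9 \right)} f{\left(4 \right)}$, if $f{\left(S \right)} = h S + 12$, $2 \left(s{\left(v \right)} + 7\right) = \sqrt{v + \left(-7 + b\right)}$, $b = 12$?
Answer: $-252 + 18 \sqrt{14} \approx -184.65$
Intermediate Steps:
$h = 6$
$s{\left(v \right)} = -7 + \frac{\sqrt{5 + v}}{2}$ ($s{\left(v \right)} = -7 + \frac{\sqrt{v + \left(-7 + 12\right)}}{2} = -7 + \frac{\sqrt{v + 5}}{2} = -7 + \frac{\sqrt{5 + v}}{2}$)
$f{\left(S \right)} = 12 + 6 S$ ($f{\left(S \right)} = 6 S + 12 = 12 + 6 S$)
$s{\left(9 \right)} f{\left(4 \right)} = \left(-7 + \frac{\sqrt{5 + 9}}{2}\right) \left(12 + 6 \cdot 4\right) = \left(-7 + \frac{\sqrt{14}}{2}\right) \left(12 + 24\right) = \left(-7 + \frac{\sqrt{14}}{2}\right) 36 = -252 + 18 \sqrt{14}$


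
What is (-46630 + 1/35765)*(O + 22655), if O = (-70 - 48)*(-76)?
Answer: -52738371193227/35765 ≈ -1.4746e+9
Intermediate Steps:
O = 8968 (O = -118*(-76) = 8968)
(-46630 + 1/35765)*(O + 22655) = (-46630 + 1/35765)*(8968 + 22655) = (-46630 + 1/35765)*31623 = -1667721949/35765*31623 = -52738371193227/35765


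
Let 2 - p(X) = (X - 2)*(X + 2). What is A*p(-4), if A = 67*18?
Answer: -12060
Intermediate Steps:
A = 1206
p(X) = 2 - (-2 + X)*(2 + X) (p(X) = 2 - (X - 2)*(X + 2) = 2 - (-2 + X)*(2 + X))
A*p(-4) = 1206*(6 - 1*(-4)²) = 1206*(6 - 1*16) = 1206*(6 - 16) = 1206*(-10) = -12060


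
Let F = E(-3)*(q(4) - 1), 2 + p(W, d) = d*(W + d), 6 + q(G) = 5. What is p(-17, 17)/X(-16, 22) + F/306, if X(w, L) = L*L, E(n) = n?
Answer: 191/12342 ≈ 0.015476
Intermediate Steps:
q(G) = -1 (q(G) = -6 + 5 = -1)
X(w, L) = L²
p(W, d) = -2 + d*(W + d)
F = 6 (F = -3*(-1 - 1) = -3*(-2) = 6)
p(-17, 17)/X(-16, 22) + F/306 = (-2 + 17² - 17*17)/(22²) + 6/306 = (-2 + 289 - 289)/484 + 6*(1/306) = -2*1/484 + 1/51 = -1/242 + 1/51 = 191/12342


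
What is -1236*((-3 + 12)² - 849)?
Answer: 949248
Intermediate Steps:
-1236*((-3 + 12)² - 849) = -1236*(9² - 849) = -1236*(81 - 849) = -1236*(-768) = 949248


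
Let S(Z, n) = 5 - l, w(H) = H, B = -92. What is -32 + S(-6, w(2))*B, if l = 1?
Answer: -400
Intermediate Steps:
S(Z, n) = 4 (S(Z, n) = 5 - 1*1 = 5 - 1 = 4)
-32 + S(-6, w(2))*B = -32 + 4*(-92) = -32 - 368 = -400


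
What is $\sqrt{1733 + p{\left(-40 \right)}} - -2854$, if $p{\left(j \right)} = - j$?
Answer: $2854 + 3 \sqrt{197} \approx 2896.1$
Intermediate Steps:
$\sqrt{1733 + p{\left(-40 \right)}} - -2854 = \sqrt{1733 - -40} - -2854 = \sqrt{1733 + 40} + 2854 = \sqrt{1773} + 2854 = 3 \sqrt{197} + 2854 = 2854 + 3 \sqrt{197}$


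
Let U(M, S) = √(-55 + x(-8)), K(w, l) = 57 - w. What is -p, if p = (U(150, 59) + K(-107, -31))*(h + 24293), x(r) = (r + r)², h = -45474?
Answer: 3473684 + 21181*√201 ≈ 3.7740e+6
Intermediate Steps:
x(r) = 4*r² (x(r) = (2*r)² = 4*r²)
U(M, S) = √201 (U(M, S) = √(-55 + 4*(-8)²) = √(-55 + 4*64) = √(-55 + 256) = √201)
p = -3473684 - 21181*√201 (p = (√201 + (57 - 1*(-107)))*(-45474 + 24293) = (√201 + (57 + 107))*(-21181) = (√201 + 164)*(-21181) = (164 + √201)*(-21181) = -3473684 - 21181*√201 ≈ -3.7740e+6)
-p = -(-3473684 - 21181*√201) = 3473684 + 21181*√201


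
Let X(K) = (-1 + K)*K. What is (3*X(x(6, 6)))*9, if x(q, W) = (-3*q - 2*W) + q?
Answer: 16200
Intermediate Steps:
x(q, W) = -2*W - 2*q
X(K) = K*(-1 + K)
(3*X(x(6, 6)))*9 = (3*((-2*6 - 2*6)*(-1 + (-2*6 - 2*6))))*9 = (3*((-12 - 12)*(-1 + (-12 - 12))))*9 = (3*(-24*(-1 - 24)))*9 = (3*(-24*(-25)))*9 = (3*600)*9 = 1800*9 = 16200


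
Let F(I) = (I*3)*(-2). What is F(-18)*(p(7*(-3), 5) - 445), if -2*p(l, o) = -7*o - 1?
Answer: -46116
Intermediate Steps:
p(l, o) = ½ + 7*o/2 (p(l, o) = -(-7*o - 1)/2 = -(-1 - 7*o)/2 = ½ + 7*o/2)
F(I) = -6*I (F(I) = (3*I)*(-2) = -6*I)
F(-18)*(p(7*(-3), 5) - 445) = (-6*(-18))*((½ + (7/2)*5) - 445) = 108*((½ + 35/2) - 445) = 108*(18 - 445) = 108*(-427) = -46116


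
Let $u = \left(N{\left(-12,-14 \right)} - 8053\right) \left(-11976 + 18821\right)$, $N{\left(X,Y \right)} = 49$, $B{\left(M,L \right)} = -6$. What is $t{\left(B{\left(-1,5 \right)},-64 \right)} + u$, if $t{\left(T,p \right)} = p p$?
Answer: $-54783284$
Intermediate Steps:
$t{\left(T,p \right)} = p^{2}$
$u = -54787380$ ($u = \left(49 - 8053\right) \left(-11976 + 18821\right) = \left(-8004\right) 6845 = -54787380$)
$t{\left(B{\left(-1,5 \right)},-64 \right)} + u = \left(-64\right)^{2} - 54787380 = 4096 - 54787380 = -54783284$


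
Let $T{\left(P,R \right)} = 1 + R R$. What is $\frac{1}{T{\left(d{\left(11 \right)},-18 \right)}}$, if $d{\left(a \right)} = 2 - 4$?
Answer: $\frac{1}{325} \approx 0.0030769$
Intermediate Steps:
$d{\left(a \right)} = -2$
$T{\left(P,R \right)} = 1 + R^{2}$
$\frac{1}{T{\left(d{\left(11 \right)},-18 \right)}} = \frac{1}{1 + \left(-18\right)^{2}} = \frac{1}{1 + 324} = \frac{1}{325}$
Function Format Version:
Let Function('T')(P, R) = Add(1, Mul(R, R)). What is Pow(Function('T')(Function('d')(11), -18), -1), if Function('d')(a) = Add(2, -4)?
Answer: Rational(1, 325) ≈ 0.0030769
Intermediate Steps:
Function('d')(a) = -2
Function('T')(P, R) = Add(1, Pow(R, 2))
Pow(Function('T')(Function('d')(11), -18), -1) = Pow(Add(1, Pow(-18, 2)), -1) = Pow(Add(1, 324), -1) = Pow(325, -1) = Rational(1, 325)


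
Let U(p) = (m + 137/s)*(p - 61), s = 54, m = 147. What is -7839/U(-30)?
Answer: 32562/56525 ≈ 0.57606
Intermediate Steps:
U(p) = -492575/54 + 8075*p/54 (U(p) = (147 + 137/54)*(p - 61) = (147 + 137*(1/54))*(-61 + p) = (147 + 137/54)*(-61 + p) = 8075*(-61 + p)/54 = -492575/54 + 8075*p/54)
-7839/U(-30) = -7839/(-492575/54 + (8075/54)*(-30)) = -7839/(-492575/54 - 40375/9) = -7839/(-734825/54) = -7839*(-54/734825) = 32562/56525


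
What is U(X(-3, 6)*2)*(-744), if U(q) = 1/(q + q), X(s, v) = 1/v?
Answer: -1116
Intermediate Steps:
U(q) = 1/(2*q)
U(X(-3, 6)*2)*(-744) = (1/(2*((2/6))))*(-744) = (1/(2*(((1/6)*2))))*(-744) = (1/(2*(1/3)))*(-744) = ((1/2)*3)*(-744) = (3/2)*(-744) = -1116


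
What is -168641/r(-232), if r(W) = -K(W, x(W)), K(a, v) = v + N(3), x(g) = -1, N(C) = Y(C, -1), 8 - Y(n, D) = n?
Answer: 168641/4 ≈ 42160.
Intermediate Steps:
Y(n, D) = 8 - n
N(C) = 8 - C
K(a, v) = 5 + v (K(a, v) = v + (8 - 1*3) = v + (8 - 3) = v + 5 = 5 + v)
r(W) = -4 (r(W) = -(5 - 1) = -1*4 = -4)
-168641/r(-232) = -168641/(-4) = -168641*(-¼) = 168641/4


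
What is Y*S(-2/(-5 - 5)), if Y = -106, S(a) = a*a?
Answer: -106/25 ≈ -4.2400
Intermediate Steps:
S(a) = a**2
Y*S(-2/(-5 - 5)) = -106*4/(-5 - 5)**2 = -106*(-2/(-10))**2 = -106*(-1/10*(-2))**2 = -106*(1/5)**2 = -106*1/25 = -106/25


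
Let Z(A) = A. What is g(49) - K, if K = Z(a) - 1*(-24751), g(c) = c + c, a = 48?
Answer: -24701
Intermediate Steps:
g(c) = 2*c
K = 24799 (K = 48 - 1*(-24751) = 48 + 24751 = 24799)
g(49) - K = 2*49 - 1*24799 = 98 - 24799 = -24701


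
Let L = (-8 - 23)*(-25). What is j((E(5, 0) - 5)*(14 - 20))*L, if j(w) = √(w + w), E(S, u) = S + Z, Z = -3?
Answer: 4650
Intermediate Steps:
E(S, u) = -3 + S (E(S, u) = S - 3 = -3 + S)
j(w) = √2*√w (j(w) = √(2*w) = √2*√w)
L = 775 (L = -31*(-25) = 775)
j((E(5, 0) - 5)*(14 - 20))*L = (√2*√(((-3 + 5) - 5)*(14 - 20)))*775 = (√2*√((2 - 5)*(-6)))*775 = (√2*√(-3*(-6)))*775 = (√2*√18)*775 = (√2*(3*√2))*775 = 6*775 = 4650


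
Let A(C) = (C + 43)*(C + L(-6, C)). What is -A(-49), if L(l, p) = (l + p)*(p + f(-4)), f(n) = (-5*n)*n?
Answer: 42276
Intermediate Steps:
f(n) = -5*n²
L(l, p) = (-80 + p)*(l + p) (L(l, p) = (l + p)*(p - 5*(-4)²) = (l + p)*(p - 5*16) = (l + p)*(p - 80) = (l + p)*(-80 + p) = (-80 + p)*(l + p))
A(C) = (43 + C)*(480 + C² - 85*C) (A(C) = (C + 43)*(C + (C² - 80*(-6) - 80*C - 6*C)) = (43 + C)*(C + (C² + 480 - 80*C - 6*C)) = (43 + C)*(C + (480 + C² - 86*C)) = (43 + C)*(480 + C² - 85*C))
-A(-49) = -(20640 + (-49)³ - 3175*(-49) - 42*(-49)²) = -(20640 - 117649 + 155575 - 42*2401) = -(20640 - 117649 + 155575 - 100842) = -1*(-42276) = 42276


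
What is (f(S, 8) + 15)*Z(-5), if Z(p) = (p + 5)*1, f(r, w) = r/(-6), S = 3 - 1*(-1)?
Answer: 0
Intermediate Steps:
S = 4 (S = 3 + 1 = 4)
f(r, w) = -r/6 (f(r, w) = r*(-1/6) = -r/6)
Z(p) = 5 + p (Z(p) = (5 + p)*1 = 5 + p)
(f(S, 8) + 15)*Z(-5) = (-1/6*4 + 15)*(5 - 5) = (-2/3 + 15)*0 = (43/3)*0 = 0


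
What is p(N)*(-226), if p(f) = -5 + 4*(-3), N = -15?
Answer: 3842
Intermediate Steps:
p(f) = -17 (p(f) = -5 - 12 = -17)
p(N)*(-226) = -17*(-226) = 3842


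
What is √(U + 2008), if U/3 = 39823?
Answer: √121477 ≈ 348.54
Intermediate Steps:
U = 119469 (U = 3*39823 = 119469)
√(U + 2008) = √(119469 + 2008) = √121477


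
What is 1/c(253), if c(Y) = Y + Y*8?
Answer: 1/2277 ≈ 0.00043917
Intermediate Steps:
c(Y) = 9*Y (c(Y) = Y + 8*Y = 9*Y)
1/c(253) = 1/(9*253) = 1/2277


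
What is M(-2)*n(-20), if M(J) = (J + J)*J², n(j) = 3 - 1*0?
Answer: -48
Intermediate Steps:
n(j) = 3 (n(j) = 3 + 0 = 3)
M(J) = 2*J³ (M(J) = (2*J)*J² = 2*J³)
M(-2)*n(-20) = (2*(-2)³)*3 = (2*(-8))*3 = -16*3 = -48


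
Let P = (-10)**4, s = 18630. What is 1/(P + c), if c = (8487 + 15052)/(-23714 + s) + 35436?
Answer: 5084/230973085 ≈ 2.2011e-5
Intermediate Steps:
P = 10000
c = 180133085/5084 (c = (8487 + 15052)/(-23714 + 18630) + 35436 = 23539/(-5084) + 35436 = 23539*(-1/5084) + 35436 = -23539/5084 + 35436 = 180133085/5084 ≈ 35431.)
1/(P + c) = 1/(10000 + 180133085/5084) = 1/(230973085/5084) = 5084/230973085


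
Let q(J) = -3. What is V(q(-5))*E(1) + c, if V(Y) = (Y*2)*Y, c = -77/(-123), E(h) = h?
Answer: 2291/123 ≈ 18.626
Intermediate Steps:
c = 77/123 (c = -77*(-1/123) = 77/123 ≈ 0.62602)
V(Y) = 2*Y**2 (V(Y) = (2*Y)*Y = 2*Y**2)
V(q(-5))*E(1) + c = (2*(-3)**2)*1 + 77/123 = (2*9)*1 + 77/123 = 18*1 + 77/123 = 18 + 77/123 = 2291/123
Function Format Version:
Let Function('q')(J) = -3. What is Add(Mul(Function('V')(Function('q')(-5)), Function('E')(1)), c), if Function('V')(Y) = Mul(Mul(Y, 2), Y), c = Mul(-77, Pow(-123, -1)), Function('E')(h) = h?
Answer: Rational(2291, 123) ≈ 18.626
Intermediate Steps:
c = Rational(77, 123) (c = Mul(-77, Rational(-1, 123)) = Rational(77, 123) ≈ 0.62602)
Function('V')(Y) = Mul(2, Pow(Y, 2)) (Function('V')(Y) = Mul(Mul(2, Y), Y) = Mul(2, Pow(Y, 2)))
Add(Mul(Function('V')(Function('q')(-5)), Function('E')(1)), c) = Add(Mul(Mul(2, Pow(-3, 2)), 1), Rational(77, 123)) = Add(Mul(Mul(2, 9), 1), Rational(77, 123)) = Add(Mul(18, 1), Rational(77, 123)) = Add(18, Rational(77, 123)) = Rational(2291, 123)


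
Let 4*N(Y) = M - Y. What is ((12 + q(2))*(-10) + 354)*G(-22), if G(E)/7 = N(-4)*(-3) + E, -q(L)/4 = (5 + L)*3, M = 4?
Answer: -210504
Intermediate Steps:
q(L) = -60 - 12*L (q(L) = -4*(5 + L)*3 = -4*(15 + 3*L) = -60 - 12*L)
N(Y) = 1 - Y/4 (N(Y) = (4 - Y)/4 = 1 - Y/4)
G(E) = -42 + 7*E (G(E) = 7*((1 - ¼*(-4))*(-3) + E) = 7*((1 + 1)*(-3) + E) = 7*(2*(-3) + E) = 7*(-6 + E) = -42 + 7*E)
((12 + q(2))*(-10) + 354)*G(-22) = ((12 + (-60 - 12*2))*(-10) + 354)*(-42 + 7*(-22)) = ((12 + (-60 - 24))*(-10) + 354)*(-42 - 154) = ((12 - 84)*(-10) + 354)*(-196) = (-72*(-10) + 354)*(-196) = (720 + 354)*(-196) = 1074*(-196) = -210504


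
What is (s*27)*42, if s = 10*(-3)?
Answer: -34020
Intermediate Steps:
s = -30
(s*27)*42 = -30*27*42 = -810*42 = -34020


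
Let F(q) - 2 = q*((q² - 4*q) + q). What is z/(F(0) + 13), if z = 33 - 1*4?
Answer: 29/15 ≈ 1.9333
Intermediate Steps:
F(q) = 2 + q*(q² - 3*q) (F(q) = 2 + q*((q² - 4*q) + q) = 2 + q*(q² - 3*q))
z = 29 (z = 33 - 4 = 29)
z/(F(0) + 13) = 29/((2 + 0³ - 3*0²) + 13) = 29/((2 + 0 - 3*0) + 13) = 29/((2 + 0 + 0) + 13) = 29/(2 + 13) = 29/15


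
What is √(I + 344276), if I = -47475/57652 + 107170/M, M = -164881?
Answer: √7777049797851734943386641/4752859706 ≈ 586.75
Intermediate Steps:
I = -14006290315/9505719412 (I = -47475/57652 + 107170/(-164881) = -47475*1/57652 + 107170*(-1/164881) = -47475/57652 - 107170/164881 = -14006290315/9505719412 ≈ -1.4735)
√(I + 344276) = √(-14006290315/9505719412 + 344276) = √(3272577049995397/9505719412) = √7777049797851734943386641/4752859706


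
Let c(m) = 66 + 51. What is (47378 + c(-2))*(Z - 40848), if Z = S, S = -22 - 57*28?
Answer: -2016922670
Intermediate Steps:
c(m) = 117
S = -1618 (S = -22 - 1596 = -1618)
Z = -1618
(47378 + c(-2))*(Z - 40848) = (47378 + 117)*(-1618 - 40848) = 47495*(-42466) = -2016922670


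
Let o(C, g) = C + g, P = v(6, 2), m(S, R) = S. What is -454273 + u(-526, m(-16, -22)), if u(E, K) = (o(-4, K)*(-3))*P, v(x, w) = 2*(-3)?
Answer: -454633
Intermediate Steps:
v(x, w) = -6
P = -6
u(E, K) = -72 + 18*K (u(E, K) = ((-4 + K)*(-3))*(-6) = (12 - 3*K)*(-6) = -72 + 18*K)
-454273 + u(-526, m(-16, -22)) = -454273 + (-72 + 18*(-16)) = -454273 + (-72 - 288) = -454273 - 360 = -454633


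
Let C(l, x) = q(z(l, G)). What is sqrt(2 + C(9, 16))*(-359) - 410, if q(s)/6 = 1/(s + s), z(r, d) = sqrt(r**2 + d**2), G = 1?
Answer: -410 - 359*sqrt(13448 + 246*sqrt(82))/82 ≈ -958.14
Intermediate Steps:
z(r, d) = sqrt(d**2 + r**2)
q(s) = 3/s (q(s) = 6/(s + s) = 6/((2*s)) = 6*(1/(2*s)) = 3/s)
C(l, x) = 3/sqrt(1 + l**2) (C(l, x) = 3/(sqrt(1**2 + l**2)) = 3/(sqrt(1 + l**2)) = 3/sqrt(1 + l**2))
sqrt(2 + C(9, 16))*(-359) - 410 = sqrt(2 + 3/sqrt(1 + 9**2))*(-359) - 410 = sqrt(2 + 3/sqrt(1 + 81))*(-359) - 410 = sqrt(2 + 3/sqrt(82))*(-359) - 410 = sqrt(2 + 3*(sqrt(82)/82))*(-359) - 410 = sqrt(2 + 3*sqrt(82)/82)*(-359) - 410 = -359*sqrt(2 + 3*sqrt(82)/82) - 410 = -410 - 359*sqrt(2 + 3*sqrt(82)/82)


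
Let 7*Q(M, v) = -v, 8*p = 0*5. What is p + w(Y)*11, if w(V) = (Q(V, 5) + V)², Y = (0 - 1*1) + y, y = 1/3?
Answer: 9251/441 ≈ 20.977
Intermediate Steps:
p = 0 (p = (0*5)/8 = (⅛)*0 = 0)
y = ⅓ ≈ 0.33333
Q(M, v) = -v/7 (Q(M, v) = (-v)/7 = -v/7)
Y = -⅔ (Y = (0 - 1*1) + ⅓ = (0 - 1) + ⅓ = -1 + ⅓ = -⅔ ≈ -0.66667)
w(V) = (-5/7 + V)² (w(V) = (-⅐*5 + V)² = (-5/7 + V)²)
p + w(Y)*11 = 0 + ((-5 + 7*(-⅔))²/49)*11 = 0 + ((-5 - 14/3)²/49)*11 = 0 + ((-29/3)²/49)*11 = 0 + ((1/49)*(841/9))*11 = 0 + (841/441)*11 = 0 + 9251/441 = 9251/441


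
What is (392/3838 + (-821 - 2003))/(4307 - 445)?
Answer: -2709530/3705589 ≈ -0.73120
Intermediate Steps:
(392/3838 + (-821 - 2003))/(4307 - 445) = (392*(1/3838) - 2824)/3862 = (196/1919 - 2824)*(1/3862) = -5419060/1919*1/3862 = -2709530/3705589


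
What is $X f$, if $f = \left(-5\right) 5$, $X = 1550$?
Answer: $-38750$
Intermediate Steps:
$f = -25$
$X f = 1550 \left(-25\right) = -38750$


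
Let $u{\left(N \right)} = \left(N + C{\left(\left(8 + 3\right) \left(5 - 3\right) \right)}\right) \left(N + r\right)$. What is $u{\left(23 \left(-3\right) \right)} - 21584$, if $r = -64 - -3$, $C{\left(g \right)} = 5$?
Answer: $-13264$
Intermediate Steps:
$r = -61$ ($r = -64 + 3 = -61$)
$u{\left(N \right)} = \left(-61 + N\right) \left(5 + N\right)$ ($u{\left(N \right)} = \left(N + 5\right) \left(N - 61\right) = \left(5 + N\right) \left(-61 + N\right) = \left(-61 + N\right) \left(5 + N\right)$)
$u{\left(23 \left(-3\right) \right)} - 21584 = \left(-305 + \left(23 \left(-3\right)\right)^{2} - 56 \cdot 23 \left(-3\right)\right) - 21584 = \left(-305 + \left(-69\right)^{2} - -3864\right) - 21584 = \left(-305 + 4761 + 3864\right) - 21584 = 8320 - 21584 = -13264$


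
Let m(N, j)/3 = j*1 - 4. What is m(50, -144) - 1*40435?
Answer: -40879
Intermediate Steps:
m(N, j) = -12 + 3*j (m(N, j) = 3*(j*1 - 4) = 3*(j - 4) = 3*(-4 + j) = -12 + 3*j)
m(50, -144) - 1*40435 = (-12 + 3*(-144)) - 1*40435 = (-12 - 432) - 40435 = -444 - 40435 = -40879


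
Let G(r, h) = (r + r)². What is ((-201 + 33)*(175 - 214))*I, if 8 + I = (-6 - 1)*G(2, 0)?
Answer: -786240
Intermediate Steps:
G(r, h) = 4*r² (G(r, h) = (2*r)² = 4*r²)
I = -120 (I = -8 + (-6 - 1)*(4*2²) = -8 - 28*4 = -8 - 7*16 = -8 - 112 = -120)
((-201 + 33)*(175 - 214))*I = ((-201 + 33)*(175 - 214))*(-120) = -168*(-39)*(-120) = 6552*(-120) = -786240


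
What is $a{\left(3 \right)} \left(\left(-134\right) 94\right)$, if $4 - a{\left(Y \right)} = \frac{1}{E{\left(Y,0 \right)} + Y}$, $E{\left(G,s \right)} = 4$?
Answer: $- \frac{340092}{7} \approx -48585.0$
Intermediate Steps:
$a{\left(Y \right)} = 4 - \frac{1}{4 + Y}$
$a{\left(3 \right)} \left(\left(-134\right) 94\right) = \frac{15 + 4 \cdot 3}{4 + 3} \left(\left(-134\right) 94\right) = \frac{15 + 12}{7} \left(-12596\right) = \frac{1}{7} \cdot 27 \left(-12596\right) = \frac{27}{7} \left(-12596\right) = - \frac{340092}{7}$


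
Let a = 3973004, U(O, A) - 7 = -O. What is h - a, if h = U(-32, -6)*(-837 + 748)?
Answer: -3976475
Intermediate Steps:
U(O, A) = 7 - O
h = -3471 (h = (7 - 1*(-32))*(-837 + 748) = (7 + 32)*(-89) = 39*(-89) = -3471)
h - a = -3471 - 1*3973004 = -3471 - 3973004 = -3976475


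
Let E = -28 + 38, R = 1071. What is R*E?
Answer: 10710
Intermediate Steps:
E = 10
R*E = 1071*10 = 10710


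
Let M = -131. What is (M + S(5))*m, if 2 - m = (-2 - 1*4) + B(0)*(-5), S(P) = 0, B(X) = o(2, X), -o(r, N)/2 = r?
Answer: 1572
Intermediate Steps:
o(r, N) = -2*r
B(X) = -4 (B(X) = -2*2 = -4)
m = -12 (m = 2 - ((-2 - 1*4) - 4*(-5)) = 2 - ((-2 - 4) + 20) = 2 - (-6 + 20) = 2 - 1*14 = 2 - 14 = -12)
(M + S(5))*m = (-131 + 0)*(-12) = -131*(-12) = 1572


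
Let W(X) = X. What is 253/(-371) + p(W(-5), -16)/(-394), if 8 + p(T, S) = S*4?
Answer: -36485/73087 ≈ -0.49920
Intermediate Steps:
p(T, S) = -8 + 4*S (p(T, S) = -8 + S*4 = -8 + 4*S)
253/(-371) + p(W(-5), -16)/(-394) = 253/(-371) + (-8 + 4*(-16))/(-394) = 253*(-1/371) + (-8 - 64)*(-1/394) = -253/371 - 72*(-1/394) = -253/371 + 36/197 = -36485/73087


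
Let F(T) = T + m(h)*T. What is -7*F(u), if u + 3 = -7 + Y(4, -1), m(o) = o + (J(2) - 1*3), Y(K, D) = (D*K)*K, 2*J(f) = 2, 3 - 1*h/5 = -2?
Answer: 4368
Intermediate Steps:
h = 25 (h = 15 - 5*(-2) = 15 + 10 = 25)
J(f) = 1 (J(f) = (1/2)*2 = 1)
Y(K, D) = D*K**2
m(o) = -2 + o (m(o) = o + (1 - 1*3) = o + (1 - 3) = o - 2 = -2 + o)
u = -26 (u = -3 + (-7 - 1*4**2) = -3 + (-7 - 1*16) = -3 + (-7 - 16) = -3 - 23 = -26)
F(T) = 24*T (F(T) = T + (-2 + 25)*T = T + 23*T = 24*T)
-7*F(u) = -168*(-26) = -7*(-624) = 4368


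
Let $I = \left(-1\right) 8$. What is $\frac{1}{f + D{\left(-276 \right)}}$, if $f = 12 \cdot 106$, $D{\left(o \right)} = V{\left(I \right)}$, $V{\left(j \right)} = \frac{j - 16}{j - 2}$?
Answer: $\frac{5}{6372} \approx 0.00078468$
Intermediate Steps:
$I = -8$
$V{\left(j \right)} = \frac{-16 + j}{-2 + j}$
$D{\left(o \right)} = \frac{12}{5}$ ($D{\left(o \right)} = \frac{-16 - 8}{-2 - 8} = \frac{1}{-10} \left(-24\right) = \left(- \frac{1}{10}\right) \left(-24\right) = \frac{12}{5}$)
$f = 1272$
$\frac{1}{f + D{\left(-276 \right)}} = \frac{1}{1272 + \frac{12}{5}} = \frac{1}{\frac{6372}{5}} = \frac{5}{6372}$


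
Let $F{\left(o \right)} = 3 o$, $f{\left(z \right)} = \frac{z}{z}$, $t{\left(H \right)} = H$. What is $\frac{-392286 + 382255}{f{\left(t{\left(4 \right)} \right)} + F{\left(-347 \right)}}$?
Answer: $\frac{10031}{1040} \approx 9.6452$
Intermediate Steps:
$f{\left(z \right)} = 1$
$\frac{-392286 + 382255}{f{\left(t{\left(4 \right)} \right)} + F{\left(-347 \right)}} = \frac{-392286 + 382255}{1 + 3 \left(-347\right)} = - \frac{10031}{1 - 1041} = - \frac{10031}{-1040} = \left(-10031\right) \left(- \frac{1}{1040}\right) = \frac{10031}{1040}$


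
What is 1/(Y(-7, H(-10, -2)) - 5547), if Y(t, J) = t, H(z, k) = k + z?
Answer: -1/5554 ≈ -0.00018005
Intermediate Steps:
1/(Y(-7, H(-10, -2)) - 5547) = 1/(-7 - 5547) = 1/(-5554) = -1/5554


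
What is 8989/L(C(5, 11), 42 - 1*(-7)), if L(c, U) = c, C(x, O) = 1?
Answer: 8989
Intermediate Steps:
8989/L(C(5, 11), 42 - 1*(-7)) = 8989/1 = 8989*1 = 8989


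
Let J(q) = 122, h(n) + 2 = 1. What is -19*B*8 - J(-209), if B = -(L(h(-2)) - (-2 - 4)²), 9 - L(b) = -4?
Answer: -3618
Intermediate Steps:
h(n) = -1 (h(n) = -2 + 1 = -1)
L(b) = 13 (L(b) = 9 - 1*(-4) = 9 + 4 = 13)
B = 23 (B = -(13 - (-2 - 4)²) = -(13 - 1*(-6)²) = -(13 - 1*36) = -(13 - 36) = -1*(-23) = 23)
-19*B*8 - J(-209) = -19*23*8 - 1*122 = -437*8 - 122 = -3496 - 122 = -3618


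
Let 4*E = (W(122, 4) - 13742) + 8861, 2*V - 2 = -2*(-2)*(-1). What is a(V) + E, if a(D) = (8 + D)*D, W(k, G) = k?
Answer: -4787/4 ≈ -1196.8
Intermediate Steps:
V = -1 (V = 1 + (-2*(-2)*(-1))/2 = 1 + (4*(-1))/2 = 1 + (½)*(-4) = 1 - 2 = -1)
a(D) = D*(8 + D)
E = -4759/4 (E = ((122 - 13742) + 8861)/4 = (-13620 + 8861)/4 = (¼)*(-4759) = -4759/4 ≈ -1189.8)
a(V) + E = -(8 - 1) - 4759/4 = -1*7 - 4759/4 = -7 - 4759/4 = -4787/4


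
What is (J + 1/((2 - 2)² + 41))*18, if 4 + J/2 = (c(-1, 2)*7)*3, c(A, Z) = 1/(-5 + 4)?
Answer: -36882/41 ≈ -899.56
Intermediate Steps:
c(A, Z) = -1 (c(A, Z) = 1/(-1) = -1)
J = -50 (J = -8 + 2*(-1*7*3) = -8 + 2*(-7*3) = -8 + 2*(-21) = -8 - 42 = -50)
(J + 1/((2 - 2)² + 41))*18 = (-50 + 1/((2 - 2)² + 41))*18 = (-50 + 1/(0² + 41))*18 = (-50 + 1/(0 + 41))*18 = (-50 + 1/41)*18 = -2049/41*18 = -36882/41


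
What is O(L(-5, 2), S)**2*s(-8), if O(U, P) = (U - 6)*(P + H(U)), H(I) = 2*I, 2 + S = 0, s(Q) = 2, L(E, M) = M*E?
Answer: 247808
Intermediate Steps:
L(E, M) = E*M
S = -2 (S = -2 + 0 = -2)
O(U, P) = (-6 + U)*(P + 2*U) (O(U, P) = (U - 6)*(P + 2*U) = (-6 + U)*(P + 2*U))
O(L(-5, 2), S)**2*s(-8) = (-(-60)*2 - 6*(-2) + 2*(-5*2)**2 - (-10)*2)**2*2 = (-12*(-10) + 12 + 2*(-10)**2 - 2*(-10))**2*2 = (120 + 12 + 2*100 + 20)**2*2 = (120 + 12 + 200 + 20)**2*2 = 352**2*2 = 123904*2 = 247808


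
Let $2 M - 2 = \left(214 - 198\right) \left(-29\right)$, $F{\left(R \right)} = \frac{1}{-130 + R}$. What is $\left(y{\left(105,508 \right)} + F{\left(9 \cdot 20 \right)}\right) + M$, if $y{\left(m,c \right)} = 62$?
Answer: $- \frac{8449}{50} \approx -168.98$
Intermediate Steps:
$M = -231$ ($M = 1 + \frac{\left(214 - 198\right) \left(-29\right)}{2} = 1 + \frac{16 \left(-29\right)}{2} = 1 + \frac{1}{2} \left(-464\right) = 1 - 232 = -231$)
$\left(y{\left(105,508 \right)} + F{\left(9 \cdot 20 \right)}\right) + M = \left(62 + \frac{1}{-130 + 9 \cdot 20}\right) - 231 = \left(62 + \frac{1}{-130 + 180}\right) - 231 = \left(62 + \frac{1}{50}\right) - 231 = \frac{3101}{50} - 231 = - \frac{8449}{50}$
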